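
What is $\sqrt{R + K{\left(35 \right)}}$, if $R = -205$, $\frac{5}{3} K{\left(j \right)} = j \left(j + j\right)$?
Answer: $\sqrt{1265} \approx 35.567$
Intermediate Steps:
$K{\left(j \right)} = \frac{6 j^{2}}{5}$ ($K{\left(j \right)} = \frac{3 j \left(j + j\right)}{5} = \frac{3 j 2 j}{5} = \frac{3 \cdot 2 j^{2}}{5} = \frac{6 j^{2}}{5}$)
$\sqrt{R + K{\left(35 \right)}} = \sqrt{-205 + \frac{6 \cdot 35^{2}}{5}} = \sqrt{-205 + \frac{6}{5} \cdot 1225} = \sqrt{-205 + 1470} = \sqrt{1265}$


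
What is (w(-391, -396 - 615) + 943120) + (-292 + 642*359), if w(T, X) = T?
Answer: 1172915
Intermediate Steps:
(w(-391, -396 - 615) + 943120) + (-292 + 642*359) = (-391 + 943120) + (-292 + 642*359) = 942729 + (-292 + 230478) = 942729 + 230186 = 1172915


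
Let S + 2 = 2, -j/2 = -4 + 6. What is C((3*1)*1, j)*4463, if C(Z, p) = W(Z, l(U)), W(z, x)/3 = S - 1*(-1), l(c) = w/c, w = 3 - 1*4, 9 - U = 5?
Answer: 13389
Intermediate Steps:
U = 4 (U = 9 - 1*5 = 9 - 5 = 4)
j = -4 (j = -2*(-4 + 6) = -2*2 = -4)
S = 0 (S = -2 + 2 = 0)
w = -1 (w = 3 - 4 = -1)
l(c) = -1/c
W(z, x) = 3 (W(z, x) = 3*(0 - 1*(-1)) = 3*(0 + 1) = 3*1 = 3)
C(Z, p) = 3
C((3*1)*1, j)*4463 = 3*4463 = 13389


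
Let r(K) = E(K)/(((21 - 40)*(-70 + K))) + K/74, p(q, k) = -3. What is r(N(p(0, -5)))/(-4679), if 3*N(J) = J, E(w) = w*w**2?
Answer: 1423/467085854 ≈ 3.0465e-6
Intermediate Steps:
E(w) = w**3
N(J) = J/3
r(K) = K/74 + K**3/(1330 - 19*K) (r(K) = K**3/(((21 - 40)*(-70 + K))) + K/74 = K**3/((-19*(-70 + K))) + K*(1/74) = K**3/(1330 - 19*K) + K/74 = K/74 + K**3/(1330 - 19*K))
r(N(p(0, -5)))/(-4679) = (((1/3)*(-3))*(-1330 - 74*1**2 + 19*((1/3)*(-3)))/(1406*(-70 + (1/3)*(-3))))/(-4679) = ((1/1406)*(-1)*(-1330 - 74*(-1)**2 + 19*(-1))/(-70 - 1))*(-1/4679) = ((1/1406)*(-1)*(-1330 - 74*1 - 19)/(-71))*(-1/4679) = ((1/1406)*(-1)*(-1/71)*(-1330 - 74 - 19))*(-1/4679) = ((1/1406)*(-1)*(-1/71)*(-1423))*(-1/4679) = -1423/99826*(-1/4679) = 1423/467085854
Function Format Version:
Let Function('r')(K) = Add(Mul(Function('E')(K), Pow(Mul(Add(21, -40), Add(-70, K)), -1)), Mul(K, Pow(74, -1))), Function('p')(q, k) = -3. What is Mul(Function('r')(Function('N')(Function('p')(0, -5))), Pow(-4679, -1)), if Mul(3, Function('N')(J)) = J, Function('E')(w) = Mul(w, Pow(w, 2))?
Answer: Rational(1423, 467085854) ≈ 3.0465e-6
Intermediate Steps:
Function('E')(w) = Pow(w, 3)
Function('N')(J) = Mul(Rational(1, 3), J)
Function('r')(K) = Add(Mul(Rational(1, 74), K), Mul(Pow(K, 3), Pow(Add(1330, Mul(-19, K)), -1))) (Function('r')(K) = Add(Mul(Pow(K, 3), Pow(Mul(Add(21, -40), Add(-70, K)), -1)), Mul(K, Pow(74, -1))) = Add(Mul(Pow(K, 3), Pow(Mul(-19, Add(-70, K)), -1)), Mul(K, Rational(1, 74))) = Add(Mul(Pow(K, 3), Pow(Add(1330, Mul(-19, K)), -1)), Mul(Rational(1, 74), K)) = Add(Mul(Rational(1, 74), K), Mul(Pow(K, 3), Pow(Add(1330, Mul(-19, K)), -1))))
Mul(Function('r')(Function('N')(Function('p')(0, -5))), Pow(-4679, -1)) = Mul(Mul(Rational(1, 1406), Mul(Rational(1, 3), -3), Pow(Add(-70, Mul(Rational(1, 3), -3)), -1), Add(-1330, Mul(-74, Pow(Mul(Rational(1, 3), -3), 2)), Mul(19, Mul(Rational(1, 3), -3)))), Pow(-4679, -1)) = Mul(Mul(Rational(1, 1406), -1, Pow(Add(-70, -1), -1), Add(-1330, Mul(-74, Pow(-1, 2)), Mul(19, -1))), Rational(-1, 4679)) = Mul(Mul(Rational(1, 1406), -1, Pow(-71, -1), Add(-1330, Mul(-74, 1), -19)), Rational(-1, 4679)) = Mul(Mul(Rational(1, 1406), -1, Rational(-1, 71), Add(-1330, -74, -19)), Rational(-1, 4679)) = Mul(Mul(Rational(1, 1406), -1, Rational(-1, 71), -1423), Rational(-1, 4679)) = Mul(Rational(-1423, 99826), Rational(-1, 4679)) = Rational(1423, 467085854)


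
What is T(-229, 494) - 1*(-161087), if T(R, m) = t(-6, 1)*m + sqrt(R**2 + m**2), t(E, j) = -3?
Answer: 159605 + sqrt(296477) ≈ 1.6015e+5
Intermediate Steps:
T(R, m) = sqrt(R**2 + m**2) - 3*m (T(R, m) = -3*m + sqrt(R**2 + m**2) = sqrt(R**2 + m**2) - 3*m)
T(-229, 494) - 1*(-161087) = (sqrt((-229)**2 + 494**2) - 3*494) - 1*(-161087) = (sqrt(52441 + 244036) - 1482) + 161087 = (sqrt(296477) - 1482) + 161087 = (-1482 + sqrt(296477)) + 161087 = 159605 + sqrt(296477)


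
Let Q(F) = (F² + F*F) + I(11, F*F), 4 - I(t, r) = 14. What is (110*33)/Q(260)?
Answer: 33/1229 ≈ 0.026851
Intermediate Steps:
I(t, r) = -10 (I(t, r) = 4 - 1*14 = 4 - 14 = -10)
Q(F) = -10 + 2*F² (Q(F) = (F² + F*F) - 10 = (F² + F²) - 10 = 2*F² - 10 = -10 + 2*F²)
(110*33)/Q(260) = (110*33)/(-10 + 2*260²) = 3630/(-10 + 2*67600) = 3630/(-10 + 135200) = 3630/135190 = 3630*(1/135190) = 33/1229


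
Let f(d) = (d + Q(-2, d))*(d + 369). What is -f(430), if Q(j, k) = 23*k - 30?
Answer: -8221710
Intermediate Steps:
Q(j, k) = -30 + 23*k
f(d) = (-30 + 24*d)*(369 + d) (f(d) = (d + (-30 + 23*d))*(d + 369) = (-30 + 24*d)*(369 + d))
-f(430) = -(-11070 + 24*430² + 8826*430) = -(-11070 + 24*184900 + 3795180) = -(-11070 + 4437600 + 3795180) = -1*8221710 = -8221710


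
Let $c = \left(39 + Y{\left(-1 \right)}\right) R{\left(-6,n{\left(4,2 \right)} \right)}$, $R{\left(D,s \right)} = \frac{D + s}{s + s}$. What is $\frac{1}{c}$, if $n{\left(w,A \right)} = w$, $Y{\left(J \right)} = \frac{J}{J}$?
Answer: $- \frac{1}{10} \approx -0.1$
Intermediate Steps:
$Y{\left(J \right)} = 1$
$R{\left(D,s \right)} = \frac{D + s}{2 s}$
$c = -10$ ($c = \left(39 + 1\right) \frac{-6 + 4}{2 \cdot 4} = 40 \cdot \frac{1}{2} \cdot \frac{1}{4} \left(-2\right) = 40 \left(- \frac{1}{4}\right) = -10$)
$\frac{1}{c} = \frac{1}{-10} = - \frac{1}{10}$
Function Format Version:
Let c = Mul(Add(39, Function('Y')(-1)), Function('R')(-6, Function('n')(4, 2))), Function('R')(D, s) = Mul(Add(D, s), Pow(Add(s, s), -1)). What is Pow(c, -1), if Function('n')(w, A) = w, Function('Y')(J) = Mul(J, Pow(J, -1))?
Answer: Rational(-1, 10) ≈ -0.10000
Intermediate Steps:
Function('Y')(J) = 1
Function('R')(D, s) = Mul(Rational(1, 2), Pow(s, -1), Add(D, s)) (Function('R')(D, s) = Mul(Add(D, s), Pow(Mul(2, s), -1)) = Mul(Add(D, s), Mul(Rational(1, 2), Pow(s, -1))) = Mul(Rational(1, 2), Pow(s, -1), Add(D, s)))
c = -10 (c = Mul(Add(39, 1), Mul(Rational(1, 2), Pow(4, -1), Add(-6, 4))) = Mul(40, Mul(Rational(1, 2), Rational(1, 4), -2)) = Mul(40, Rational(-1, 4)) = -10)
Pow(c, -1) = Pow(-10, -1) = Rational(-1, 10)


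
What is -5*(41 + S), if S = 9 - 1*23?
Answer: -135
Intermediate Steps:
S = -14 (S = 9 - 23 = -14)
-5*(41 + S) = -5*(41 - 14) = -5*27 = -135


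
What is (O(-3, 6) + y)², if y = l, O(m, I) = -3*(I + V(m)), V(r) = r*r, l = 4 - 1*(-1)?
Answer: 1600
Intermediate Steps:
l = 5 (l = 4 + 1 = 5)
V(r) = r²
O(m, I) = -3*I - 3*m² (O(m, I) = -3*(I + m²) = -3*I - 3*m²)
y = 5
(O(-3, 6) + y)² = ((-3*6 - 3*(-3)²) + 5)² = ((-18 - 3*9) + 5)² = ((-18 - 27) + 5)² = (-45 + 5)² = (-40)² = 1600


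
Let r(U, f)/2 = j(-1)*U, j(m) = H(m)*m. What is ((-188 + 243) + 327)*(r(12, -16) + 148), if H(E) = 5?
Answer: 10696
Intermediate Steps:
j(m) = 5*m
r(U, f) = -10*U (r(U, f) = 2*((5*(-1))*U) = 2*(-5*U) = -10*U)
((-188 + 243) + 327)*(r(12, -16) + 148) = ((-188 + 243) + 327)*(-10*12 + 148) = (55 + 327)*(-120 + 148) = 382*28 = 10696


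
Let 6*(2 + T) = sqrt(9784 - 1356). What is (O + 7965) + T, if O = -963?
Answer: 7000 + 7*sqrt(43)/3 ≈ 7015.3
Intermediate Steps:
T = -2 + 7*sqrt(43)/3 (T = -2 + sqrt(9784 - 1356)/6 = -2 + sqrt(8428)/6 = -2 + (14*sqrt(43))/6 = -2 + 7*sqrt(43)/3 ≈ 13.301)
(O + 7965) + T = (-963 + 7965) + (-2 + 7*sqrt(43)/3) = 7002 + (-2 + 7*sqrt(43)/3) = 7000 + 7*sqrt(43)/3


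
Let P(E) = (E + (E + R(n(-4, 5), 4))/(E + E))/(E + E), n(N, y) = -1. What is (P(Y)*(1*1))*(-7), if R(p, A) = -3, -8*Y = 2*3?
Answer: 49/6 ≈ 8.1667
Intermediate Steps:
Y = -¾ (Y = -3/4 = -⅛*6 = -¾ ≈ -0.75000)
P(E) = (E + (-3 + E)/(2*E))/(2*E) (P(E) = (E + (E - 3)/(E + E))/(E + E) = (E + (-3 + E)/((2*E)))/((2*E)) = (E + (-3 + E)*(1/(2*E)))*(1/(2*E)) = (E + (-3 + E)/(2*E))*(1/(2*E)) = (E + (-3 + E)/(2*E))/(2*E))
(P(Y)*(1*1))*(-7) = (((-3 - ¾ + 2*(-¾)²)/(4*(-¾)²))*(1*1))*(-7) = (((¼)*(16/9)*(-3 - ¾ + 2*(9/16)))*1)*(-7) = (((¼)*(16/9)*(-3 - ¾ + 9/8))*1)*(-7) = (((¼)*(16/9)*(-21/8))*1)*(-7) = -7/6*1*(-7) = -7/6*(-7) = 49/6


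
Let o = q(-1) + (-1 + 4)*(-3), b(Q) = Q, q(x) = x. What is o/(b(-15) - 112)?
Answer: 10/127 ≈ 0.078740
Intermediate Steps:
o = -10 (o = -1 + (-1 + 4)*(-3) = -1 + 3*(-3) = -1 - 9 = -10)
o/(b(-15) - 112) = -10/(-15 - 112) = -10/(-127) = -1/127*(-10) = 10/127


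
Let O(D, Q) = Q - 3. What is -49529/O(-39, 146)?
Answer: -49529/143 ≈ -346.36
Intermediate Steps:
O(D, Q) = -3 + Q
-49529/O(-39, 146) = -49529/(-3 + 146) = -49529/143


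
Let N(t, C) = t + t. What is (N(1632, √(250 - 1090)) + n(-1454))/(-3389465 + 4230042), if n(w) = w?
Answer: 1810/840577 ≈ 0.0021533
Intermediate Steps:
N(t, C) = 2*t
(N(1632, √(250 - 1090)) + n(-1454))/(-3389465 + 4230042) = (2*1632 - 1454)/(-3389465 + 4230042) = (3264 - 1454)/840577 = 1810*(1/840577) = 1810/840577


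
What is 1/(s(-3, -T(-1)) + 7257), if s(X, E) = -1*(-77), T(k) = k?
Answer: 1/7334 ≈ 0.00013635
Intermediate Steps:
s(X, E) = 77
1/(s(-3, -T(-1)) + 7257) = 1/(77 + 7257) = 1/7334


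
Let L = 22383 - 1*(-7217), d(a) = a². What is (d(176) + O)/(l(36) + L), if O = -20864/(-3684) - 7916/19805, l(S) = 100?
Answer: 141277699381/135435007125 ≈ 1.0431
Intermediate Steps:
O = 96012244/18240405 (O = -20864*(-1/3684) - 7916*1/19805 = 5216/921 - 7916/19805 = 96012244/18240405 ≈ 5.2637)
L = 29600 (L = 22383 + 7217 = 29600)
(d(176) + O)/(l(36) + L) = (176² + 96012244/18240405)/(100 + 29600) = (30976 + 96012244/18240405)/29700 = (565110797524/18240405)*(1/29700) = 141277699381/135435007125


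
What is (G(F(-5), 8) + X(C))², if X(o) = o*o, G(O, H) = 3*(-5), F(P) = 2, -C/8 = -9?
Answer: 26718561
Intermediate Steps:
C = 72 (C = -8*(-9) = 72)
G(O, H) = -15
X(o) = o²
(G(F(-5), 8) + X(C))² = (-15 + 72²)² = (-15 + 5184)² = 5169² = 26718561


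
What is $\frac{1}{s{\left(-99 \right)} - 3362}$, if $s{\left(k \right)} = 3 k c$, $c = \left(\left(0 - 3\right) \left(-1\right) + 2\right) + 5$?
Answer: $- \frac{1}{6332} \approx -0.00015793$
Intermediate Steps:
$c = 10$ ($c = \left(\left(-3\right) \left(-1\right) + 2\right) + 5 = \left(3 + 2\right) + 5 = 5 + 5 = 10$)
$s{\left(k \right)} = 30 k$ ($s{\left(k \right)} = 3 k 10 = 30 k$)
$\frac{1}{s{\left(-99 \right)} - 3362} = \frac{1}{30 \left(-99\right) - 3362} = \frac{1}{-2970 - 3362} = \frac{1}{-6332} = - \frac{1}{6332}$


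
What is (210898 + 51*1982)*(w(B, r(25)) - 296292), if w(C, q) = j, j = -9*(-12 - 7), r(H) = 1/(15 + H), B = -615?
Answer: -92383829580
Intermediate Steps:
j = 171 (j = -9*(-19) = 171)
w(C, q) = 171
(210898 + 51*1982)*(w(B, r(25)) - 296292) = (210898 + 51*1982)*(171 - 296292) = (210898 + 101082)*(-296121) = 311980*(-296121) = -92383829580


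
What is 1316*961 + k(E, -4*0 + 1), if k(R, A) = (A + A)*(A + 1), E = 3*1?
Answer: 1264680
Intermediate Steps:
E = 3
k(R, A) = 2*A*(1 + A) (k(R, A) = (2*A)*(1 + A) = 2*A*(1 + A))
1316*961 + k(E, -4*0 + 1) = 1316*961 + 2*(-4*0 + 1)*(1 + (-4*0 + 1)) = 1264676 + 2*(0 + 1)*(1 + (0 + 1)) = 1264676 + 2*1*(1 + 1) = 1264676 + 2*1*2 = 1264676 + 4 = 1264680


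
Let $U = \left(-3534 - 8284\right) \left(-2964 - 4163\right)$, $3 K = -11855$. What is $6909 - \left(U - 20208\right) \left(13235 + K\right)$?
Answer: $- \frac{2345155961573}{3} \approx -7.8172 \cdot 10^{11}$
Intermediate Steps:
$K = - \frac{11855}{3}$ ($K = \frac{1}{3} \left(-11855\right) = - \frac{11855}{3} \approx -3951.7$)
$U = 84226886$ ($U = \left(-11818\right) \left(-7127\right) = 84226886$)
$6909 - \left(U - 20208\right) \left(13235 + K\right) = 6909 - \left(84226886 - 20208\right) \left(13235 - \frac{11855}{3}\right) = 6909 - 84206678 \cdot \frac{27850}{3} = 6909 - \frac{2345155982300}{3} = - \frac{2345155961573}{3}$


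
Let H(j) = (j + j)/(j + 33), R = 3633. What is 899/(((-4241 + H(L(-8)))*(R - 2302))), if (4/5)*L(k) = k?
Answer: -20677/129856353 ≈ -0.00015923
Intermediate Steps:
L(k) = 5*k/4
H(j) = 2*j/(33 + j) (H(j) = (2*j)/(33 + j) = 2*j/(33 + j))
899/(((-4241 + H(L(-8)))*(R - 2302))) = 899/(((-4241 + 2*((5/4)*(-8))/(33 + (5/4)*(-8)))*(3633 - 2302))) = 899/(((-4241 + 2*(-10)/(33 - 10))*1331)) = 899/(((-4241 + 2*(-10)/23)*1331)) = 899/(((-4241 + 2*(-10)*(1/23))*1331)) = 899/(((-4241 - 20/23)*1331)) = 899/((-97563/23*1331)) = 899/(-129856353/23) = 899*(-23/129856353) = -20677/129856353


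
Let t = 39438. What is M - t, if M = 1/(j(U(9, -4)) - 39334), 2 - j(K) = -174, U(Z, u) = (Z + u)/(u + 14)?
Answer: -1544313205/39158 ≈ -39438.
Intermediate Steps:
U(Z, u) = (Z + u)/(14 + u)
j(K) = 176 (j(K) = 2 - 1*(-174) = 2 + 174 = 176)
M = -1/39158 (M = 1/(176 - 39334) = 1/(-39158) = -1/39158 ≈ -2.5538e-5)
M - t = -1/39158 - 1*39438 = -1/39158 - 39438 = -1544313205/39158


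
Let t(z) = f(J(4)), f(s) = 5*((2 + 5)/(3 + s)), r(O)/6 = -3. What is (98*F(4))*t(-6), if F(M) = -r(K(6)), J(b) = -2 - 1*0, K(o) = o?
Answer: 61740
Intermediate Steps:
r(O) = -18 (r(O) = 6*(-3) = -18)
J(b) = -2 (J(b) = -2 + 0 = -2)
F(M) = 18 (F(M) = -1*(-18) = 18)
f(s) = 35/(3 + s) (f(s) = 5*(7/(3 + s)) = 35/(3 + s))
t(z) = 35 (t(z) = 35/(3 - 2) = 35/1 = 35*1 = 35)
(98*F(4))*t(-6) = (98*18)*35 = 1764*35 = 61740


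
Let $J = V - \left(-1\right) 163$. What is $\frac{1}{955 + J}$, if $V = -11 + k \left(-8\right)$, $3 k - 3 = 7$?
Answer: $\frac{3}{3241} \approx 0.00092564$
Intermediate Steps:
$k = \frac{10}{3}$ ($k = 1 + \frac{1}{3} \cdot 7 = 1 + \frac{7}{3} = \frac{10}{3} \approx 3.3333$)
$V = - \frac{113}{3}$ ($V = -11 + \frac{10}{3} \left(-8\right) = -11 - \frac{80}{3} = - \frac{113}{3} \approx -37.667$)
$J = \frac{376}{3}$ ($J = - \frac{113}{3} - \left(-1\right) 163 = - \frac{113}{3} - -163 = - \frac{113}{3} + 163 = \frac{376}{3} \approx 125.33$)
$\frac{1}{955 + J} = \frac{1}{955 + \frac{376}{3}} = \frac{1}{\frac{3241}{3}} = \frac{3}{3241}$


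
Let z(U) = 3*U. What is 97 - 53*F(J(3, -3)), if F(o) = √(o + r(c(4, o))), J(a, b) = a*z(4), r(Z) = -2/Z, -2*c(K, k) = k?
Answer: 97 - 265*√13/3 ≈ -221.49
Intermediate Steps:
c(K, k) = -k/2
J(a, b) = 12*a (J(a, b) = a*(3*4) = a*12 = 12*a)
F(o) = √(o + 4/o) (F(o) = √(o - 2*(-2/o)) = √(o - (-4)/o) = √(o + 4/o))
97 - 53*F(J(3, -3)) = 97 - 53*√(12*3 + 4/((12*3))) = 97 - 53*√(36 + 4/36) = 97 - 53*√(36 + 4*(1/36)) = 97 - 53*√(36 + ⅑) = 97 - 265*√13/3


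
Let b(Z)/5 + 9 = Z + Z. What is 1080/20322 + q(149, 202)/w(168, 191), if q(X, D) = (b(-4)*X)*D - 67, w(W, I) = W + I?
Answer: -2888408673/405311 ≈ -7126.4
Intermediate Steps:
b(Z) = -45 + 10*Z (b(Z) = -45 + 5*(Z + Z) = -45 + 5*(2*Z) = -45 + 10*Z)
w(W, I) = I + W
q(X, D) = -67 - 85*D*X (q(X, D) = ((-45 + 10*(-4))*X)*D - 67 = ((-45 - 40)*X)*D - 67 = (-85*X)*D - 67 = -85*D*X - 67 = -67 - 85*D*X)
1080/20322 + q(149, 202)/w(168, 191) = 1080/20322 + (-67 - 85*202*149)/(191 + 168) = 1080*(1/20322) + (-67 - 2558330)/359 = 60/1129 - 2558397*1/359 = 60/1129 - 2558397/359 = -2888408673/405311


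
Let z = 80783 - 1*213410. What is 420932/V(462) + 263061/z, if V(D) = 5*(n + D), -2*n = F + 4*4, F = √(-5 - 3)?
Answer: 379914038201/2070970605 + 210466*I*√2/515295 ≈ 183.45 + 0.57762*I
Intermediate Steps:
F = 2*I*√2 (F = √(-8) = 2*I*√2 ≈ 2.8284*I)
n = -8 - I*√2 (n = -(2*I*√2 + 4*4)/2 = -(2*I*√2 + 16)/2 = -(16 + 2*I*√2)/2 = -8 - I*√2 ≈ -8.0 - 1.4142*I)
z = -132627 (z = 80783 - 213410 = -132627)
V(D) = -40 + 5*D - 5*I*√2 (V(D) = 5*((-8 - I*√2) + D) = 5*(-8 + D - I*√2) = -40 + 5*D - 5*I*√2)
420932/V(462) + 263061/z = 420932/(-40 + 5*462 - 5*I*√2) + 263061/(-132627) = 420932/(-40 + 2310 - 5*I*√2) + 263061*(-1/132627) = 420932/(2270 - 5*I*√2) - 87687/44209 = -87687/44209 + 420932/(2270 - 5*I*√2)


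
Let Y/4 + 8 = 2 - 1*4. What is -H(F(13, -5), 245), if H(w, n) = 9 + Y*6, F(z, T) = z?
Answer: 231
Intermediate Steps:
Y = -40 (Y = -32 + 4*(2 - 1*4) = -32 + 4*(2 - 4) = -32 + 4*(-2) = -32 - 8 = -40)
H(w, n) = -231 (H(w, n) = 9 - 40*6 = 9 - 240 = -231)
-H(F(13, -5), 245) = -1*(-231) = 231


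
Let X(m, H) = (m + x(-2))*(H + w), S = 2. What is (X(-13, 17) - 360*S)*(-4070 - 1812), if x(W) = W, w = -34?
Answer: 2735130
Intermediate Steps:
X(m, H) = (-34 + H)*(-2 + m) (X(m, H) = (m - 2)*(H - 34) = (-2 + m)*(-34 + H) = (-34 + H)*(-2 + m))
(X(-13, 17) - 360*S)*(-4070 - 1812) = ((68 - 34*(-13) - 2*17 + 17*(-13)) - 360*2)*(-4070 - 1812) = ((68 + 442 - 34 - 221) - 720)*(-5882) = (255 - 720)*(-5882) = -465*(-5882) = 2735130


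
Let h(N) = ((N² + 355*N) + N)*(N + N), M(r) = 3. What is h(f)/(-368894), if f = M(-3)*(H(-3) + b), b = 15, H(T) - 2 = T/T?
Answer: -1195560/184447 ≈ -6.4819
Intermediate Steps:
H(T) = 3 (H(T) = 2 + T/T = 2 + 1 = 3)
f = 54 (f = 3*(3 + 15) = 3*18 = 54)
h(N) = 2*N*(N² + 356*N) (h(N) = (N² + 356*N)*(2*N) = 2*N*(N² + 356*N))
h(f)/(-368894) = (2*54²*(356 + 54))/(-368894) = (2*2916*410)*(-1/368894) = 2391120*(-1/368894) = -1195560/184447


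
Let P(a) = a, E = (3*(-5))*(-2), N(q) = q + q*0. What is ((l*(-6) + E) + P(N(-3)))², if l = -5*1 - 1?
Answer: 3969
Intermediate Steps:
l = -6 (l = -5 - 1 = -6)
N(q) = q (N(q) = q + 0 = q)
E = 30 (E = -15*(-2) = 30)
((l*(-6) + E) + P(N(-3)))² = ((-6*(-6) + 30) - 3)² = ((36 + 30) - 3)² = (66 - 3)² = 63² = 3969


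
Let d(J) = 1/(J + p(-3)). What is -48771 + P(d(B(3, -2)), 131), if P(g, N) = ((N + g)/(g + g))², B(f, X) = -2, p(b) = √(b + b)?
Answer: -229929/4 - 34191*I*√6/2 ≈ -57482.0 - 41875.0*I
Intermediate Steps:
p(b) = √2*√b (p(b) = √(2*b) = √2*√b)
d(J) = 1/(J + I*√6) (d(J) = 1/(J + √2*√(-3)) = 1/(J + √2*(I*√3)) = 1/(J + I*√6))
P(g, N) = (N + g)²/(4*g²) (P(g, N) = ((N + g)/((2*g)))² = ((N + g)*(1/(2*g)))² = ((N + g)/(2*g))² = (N + g)²/(4*g²))
-48771 + P(d(B(3, -2)), 131) = -48771 + (131 + 1/(-2 + I*√6))²/(4*(1/(-2 + I*√6))²) = -48771 + (-2 + I*√6)²*(131 + 1/(-2 + I*√6))²/4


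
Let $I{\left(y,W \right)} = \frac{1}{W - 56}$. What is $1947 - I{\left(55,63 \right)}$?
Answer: $\frac{13628}{7} \approx 1946.9$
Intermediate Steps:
$I{\left(y,W \right)} = \frac{1}{-56 + W}$
$1947 - I{\left(55,63 \right)} = 1947 - \frac{1}{-56 + 63} = 1947 - \frac{1}{7} = \frac{13628}{7}$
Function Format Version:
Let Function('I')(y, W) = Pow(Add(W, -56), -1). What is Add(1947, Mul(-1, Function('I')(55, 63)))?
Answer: Rational(13628, 7) ≈ 1946.9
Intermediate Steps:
Function('I')(y, W) = Pow(Add(-56, W), -1)
Add(1947, Mul(-1, Function('I')(55, 63))) = Add(1947, Mul(-1, Pow(Add(-56, 63), -1))) = Add(1947, Mul(-1, Pow(7, -1))) = Add(1947, Mul(-1, Rational(1, 7))) = Add(1947, Rational(-1, 7)) = Rational(13628, 7)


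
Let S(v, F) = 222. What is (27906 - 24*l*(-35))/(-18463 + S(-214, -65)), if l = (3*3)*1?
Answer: -35466/18241 ≈ -1.9443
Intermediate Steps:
l = 9 (l = 9*1 = 9)
(27906 - 24*l*(-35))/(-18463 + S(-214, -65)) = (27906 - 24*9*(-35))/(-18463 + 222) = (27906 - 216*(-35))/(-18241) = (27906 + 7560)*(-1/18241) = 35466*(-1/18241) = -35466/18241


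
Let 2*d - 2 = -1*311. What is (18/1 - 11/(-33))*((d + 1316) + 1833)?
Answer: 329395/6 ≈ 54899.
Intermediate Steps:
d = -309/2 (d = 1 + (-1*311)/2 = 1 + (½)*(-311) = 1 - 311/2 = -309/2 ≈ -154.50)
(18/1 - 11/(-33))*((d + 1316) + 1833) = (18/1 - 11/(-33))*((-309/2 + 1316) + 1833) = (18*1 - 11*(-1/33))*(2323/2 + 1833) = (18 + ⅓)*(5989/2) = (55/3)*(5989/2) = 329395/6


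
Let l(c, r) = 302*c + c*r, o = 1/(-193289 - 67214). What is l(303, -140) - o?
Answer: 12787050259/260503 ≈ 49086.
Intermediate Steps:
o = -1/260503 (o = 1/(-260503) = -1/260503 ≈ -3.8387e-6)
l(303, -140) - o = 303*(302 - 140) - 1*(-1/260503) = 303*162 + 1/260503 = 49086 + 1/260503 = 12787050259/260503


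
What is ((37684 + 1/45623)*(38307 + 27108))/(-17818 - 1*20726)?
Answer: -3408036525915/53287664 ≈ -63955.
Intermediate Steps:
((37684 + 1/45623)*(38307 + 27108))/(-17818 - 1*20726) = ((37684 + 1/45623)*65415)/(-17818 - 20726) = ((1719257133/45623)*65415)/(-38544) = (112465205355195/45623)*(-1/38544) = -3408036525915/53287664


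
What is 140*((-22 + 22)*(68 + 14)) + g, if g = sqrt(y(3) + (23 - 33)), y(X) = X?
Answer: I*sqrt(7) ≈ 2.6458*I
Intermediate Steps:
g = I*sqrt(7) (g = sqrt(3 + (23 - 33)) = sqrt(3 - 10) = sqrt(-7) = I*sqrt(7) ≈ 2.6458*I)
140*((-22 + 22)*(68 + 14)) + g = 140*((-22 + 22)*(68 + 14)) + I*sqrt(7) = 140*(0*82) + I*sqrt(7) = 140*0 + I*sqrt(7) = 0 + I*sqrt(7) = I*sqrt(7)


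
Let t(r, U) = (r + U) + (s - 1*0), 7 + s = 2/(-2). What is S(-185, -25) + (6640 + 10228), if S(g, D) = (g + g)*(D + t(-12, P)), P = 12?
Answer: 29078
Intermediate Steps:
s = -8 (s = -7 + 2/(-2) = -7 + 2*(-1/2) = -7 - 1 = -8)
t(r, U) = -8 + U + r (t(r, U) = (r + U) + (-8 - 1*0) = (U + r) + (-8 + 0) = (U + r) - 8 = -8 + U + r)
S(g, D) = 2*g*(-8 + D) (S(g, D) = (g + g)*(D + (-8 + 12 - 12)) = (2*g)*(D - 8) = (2*g)*(-8 + D) = 2*g*(-8 + D))
S(-185, -25) + (6640 + 10228) = 2*(-185)*(-8 - 25) + (6640 + 10228) = 2*(-185)*(-33) + 16868 = 12210 + 16868 = 29078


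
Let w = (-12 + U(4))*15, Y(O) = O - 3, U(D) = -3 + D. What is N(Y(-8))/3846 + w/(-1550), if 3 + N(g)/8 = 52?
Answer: 124219/596130 ≈ 0.20838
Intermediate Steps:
Y(O) = -3 + O
w = -165 (w = (-12 + (-3 + 4))*15 = (-12 + 1)*15 = -11*15 = -165)
N(g) = 392 (N(g) = -24 + 8*52 = -24 + 416 = 392)
N(Y(-8))/3846 + w/(-1550) = 392/3846 - 165/(-1550) = 392*(1/3846) - 165*(-1/1550) = 196/1923 + 33/310 = 124219/596130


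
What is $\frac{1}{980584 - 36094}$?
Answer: $\frac{1}{944490} \approx 1.0588 \cdot 10^{-6}$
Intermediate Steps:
$\frac{1}{980584 - 36094} = \frac{1}{944490}$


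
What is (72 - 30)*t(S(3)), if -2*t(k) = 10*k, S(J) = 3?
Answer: -630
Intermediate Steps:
t(k) = -5*k
(72 - 30)*t(S(3)) = (72 - 30)*(-5*3) = 42*(-15) = -630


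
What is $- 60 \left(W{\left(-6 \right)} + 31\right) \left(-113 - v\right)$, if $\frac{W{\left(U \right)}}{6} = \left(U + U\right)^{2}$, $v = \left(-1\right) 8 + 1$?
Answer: $5692200$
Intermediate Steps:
$v = -7$ ($v = -8 + 1 = -7$)
$W{\left(U \right)} = 24 U^{2}$ ($W{\left(U \right)} = 6 \left(U + U\right)^{2} = 6 \left(2 U\right)^{2} = 6 \cdot 4 U^{2} = 24 U^{2}$)
$- 60 \left(W{\left(-6 \right)} + 31\right) \left(-113 - v\right) = - 60 \left(24 \left(-6\right)^{2} + 31\right) \left(-113 - -7\right) = - 60 \left(24 \cdot 36 + 31\right) \left(-113 + 7\right) = - 60 \left(864 + 31\right) \left(-106\right) = \left(-60\right) 895 \left(-106\right) = \left(-53700\right) \left(-106\right) = 5692200$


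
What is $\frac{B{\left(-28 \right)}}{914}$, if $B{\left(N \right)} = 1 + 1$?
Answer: $\frac{1}{457} \approx 0.0021882$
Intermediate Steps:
$B{\left(N \right)} = 2$
$\frac{B{\left(-28 \right)}}{914} = \frac{2}{914} = 2 \cdot \frac{1}{914} = \frac{1}{457}$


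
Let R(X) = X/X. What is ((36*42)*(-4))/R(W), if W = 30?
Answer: -6048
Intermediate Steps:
R(X) = 1
((36*42)*(-4))/R(W) = ((36*42)*(-4))/1 = (1512*(-4))*1 = -6048*1 = -6048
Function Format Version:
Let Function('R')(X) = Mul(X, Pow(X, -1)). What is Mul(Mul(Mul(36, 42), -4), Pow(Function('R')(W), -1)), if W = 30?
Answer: -6048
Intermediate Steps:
Function('R')(X) = 1
Mul(Mul(Mul(36, 42), -4), Pow(Function('R')(W), -1)) = Mul(Mul(Mul(36, 42), -4), Pow(1, -1)) = Mul(Mul(1512, -4), 1) = Mul(-6048, 1) = -6048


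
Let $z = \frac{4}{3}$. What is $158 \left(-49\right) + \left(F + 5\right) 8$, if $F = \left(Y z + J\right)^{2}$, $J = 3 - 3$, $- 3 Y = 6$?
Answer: $- \frac{68806}{9} \approx -7645.1$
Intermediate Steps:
$Y = -2$ ($Y = \left(- \frac{1}{3}\right) 6 = -2$)
$J = 0$
$z = \frac{4}{3}$ ($z = 4 \cdot \frac{1}{3} = \frac{4}{3} \approx 1.3333$)
$F = \frac{64}{9}$ ($F = \left(\left(-2\right) \frac{4}{3} + 0\right)^{2} = \left(- \frac{8}{3} + 0\right)^{2} = \left(- \frac{8}{3}\right)^{2} = \frac{64}{9} \approx 7.1111$)
$158 \left(-49\right) + \left(F + 5\right) 8 = 158 \left(-49\right) + \left(\frac{64}{9} + 5\right) 8 = -7742 + \frac{109}{9} \cdot 8 = -7742 + \frac{872}{9} = - \frac{68806}{9}$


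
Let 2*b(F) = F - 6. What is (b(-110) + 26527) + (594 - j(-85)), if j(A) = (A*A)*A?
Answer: 641188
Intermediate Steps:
j(A) = A³ (j(A) = A²*A = A³)
b(F) = -3 + F/2 (b(F) = (F - 6)/2 = (-6 + F)/2 = -3 + F/2)
(b(-110) + 26527) + (594 - j(-85)) = ((-3 + (½)*(-110)) + 26527) + (594 - 1*(-85)³) = ((-3 - 55) + 26527) + (594 - 1*(-614125)) = (-58 + 26527) + (594 + 614125) = 26469 + 614719 = 641188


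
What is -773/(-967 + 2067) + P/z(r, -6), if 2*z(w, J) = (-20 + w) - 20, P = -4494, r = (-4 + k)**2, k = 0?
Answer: 411177/1100 ≈ 373.80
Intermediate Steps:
r = 16 (r = (-4 + 0)**2 = (-4)**2 = 16)
z(w, J) = -20 + w/2 (z(w, J) = ((-20 + w) - 20)/2 = (-40 + w)/2 = -20 + w/2)
-773/(-967 + 2067) + P/z(r, -6) = -773/(-967 + 2067) - 4494/(-20 + (1/2)*16) = -773/1100 - 4494/(-20 + 8) = -773*1/1100 - 4494/(-12) = -773/1100 - 4494*(-1/12) = -773/1100 + 749/2 = 411177/1100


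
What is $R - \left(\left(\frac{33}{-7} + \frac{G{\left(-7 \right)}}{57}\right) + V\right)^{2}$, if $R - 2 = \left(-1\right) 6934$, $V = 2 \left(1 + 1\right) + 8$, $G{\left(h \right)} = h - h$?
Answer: $- \frac{342269}{49} \approx -6985.1$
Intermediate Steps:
$G{\left(h \right)} = 0$
$V = 12$ ($V = 2 \cdot 2 + 8 = 4 + 8 = 12$)
$R = -6932$ ($R = 2 - 6934 = -6932$)
$R - \left(\left(\frac{33}{-7} + \frac{G{\left(-7 \right)}}{57}\right) + V\right)^{2} = -6932 - \left(\left(\frac{33}{-7} + \frac{0}{57}\right) + 12\right)^{2} = -6932 - \left(\left(33 \left(- \frac{1}{7}\right) + 0 \cdot \frac{1}{57}\right) + 12\right)^{2} = -6932 - \left(\left(- \frac{33}{7} + 0\right) + 12\right)^{2} = -6932 - \left(- \frac{33}{7} + 12\right)^{2} = -6932 - \left(\frac{51}{7}\right)^{2} = -6932 - \frac{2601}{49} = - \frac{342269}{49}$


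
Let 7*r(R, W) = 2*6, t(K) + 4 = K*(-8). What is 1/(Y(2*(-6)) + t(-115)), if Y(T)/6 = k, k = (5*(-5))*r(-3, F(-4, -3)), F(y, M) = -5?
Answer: 7/4612 ≈ 0.0015178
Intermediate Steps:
t(K) = -4 - 8*K (t(K) = -4 + K*(-8) = -4 - 8*K)
r(R, W) = 12/7 (r(R, W) = (2*6)/7 = (⅐)*12 = 12/7)
k = -300/7 (k = (5*(-5))*(12/7) = -25*12/7 = -300/7 ≈ -42.857)
Y(T) = -1800/7 (Y(T) = 6*(-300/7) = -1800/7)
1/(Y(2*(-6)) + t(-115)) = 1/(-1800/7 + (-4 - 8*(-115))) = 1/(-1800/7 + (-4 + 920)) = 1/(-1800/7 + 916) = 1/(4612/7) = 7/4612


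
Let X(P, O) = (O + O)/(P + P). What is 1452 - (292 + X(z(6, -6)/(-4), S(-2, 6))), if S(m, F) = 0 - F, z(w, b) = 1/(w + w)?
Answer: 872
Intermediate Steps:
z(w, b) = 1/(2*w)
S(m, F) = -F
X(P, O) = O/P (X(P, O) = (2*O)/((2*P)) = (2*O)*(1/(2*P)) = O/P)
1452 - (292 + X(z(6, -6)/(-4), S(-2, 6))) = 1452 - (292 + (-1*6)/((((½)/6)/(-4)))) = 1452 - (292 - 6/(((½)*(⅙))*(-¼))) = 1452 - (292 - 6/((1/12)*(-¼))) = 1452 - (292 - 6/(-1/48)) = 1452 - (292 - 6*(-48)) = 1452 - (292 + 288) = 1452 - 1*580 = 1452 - 580 = 872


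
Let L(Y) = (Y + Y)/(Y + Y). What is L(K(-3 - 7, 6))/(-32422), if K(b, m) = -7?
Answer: -1/32422 ≈ -3.0843e-5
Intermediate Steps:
L(Y) = 1 (L(Y) = (2*Y)/((2*Y)) = (2*Y)*(1/(2*Y)) = 1)
L(K(-3 - 7, 6))/(-32422) = 1/(-32422) = 1*(-1/32422) = -1/32422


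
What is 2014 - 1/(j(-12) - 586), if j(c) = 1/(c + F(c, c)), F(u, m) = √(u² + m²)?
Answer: 99562091798/49434959 + 12*√2/49434959 ≈ 2014.0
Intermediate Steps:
F(u, m) = √(m² + u²)
j(c) = 1/(c + √2*√(c²)) (j(c) = 1/(c + √(c² + c²)) = 1/(c + √(2*c²)) = 1/(c + √2*√(c²)))
2014 - 1/(j(-12) - 586) = 2014 - 1/(1/(-12 + √2*√((-12)²)) - 586) = 2014 - 1/(1/(-12 + √2*√144) - 586) = 2014 - 1/(1/(-12 + √2*12) - 586) = 2014 - 1/(1/(-12 + 12*√2) - 586) = 2014 - 1/(-586 + 1/(-12 + 12*√2))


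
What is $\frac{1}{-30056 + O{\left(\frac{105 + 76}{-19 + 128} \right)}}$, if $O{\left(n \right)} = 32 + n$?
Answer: $- \frac{109}{3272435} \approx -3.3309 \cdot 10^{-5}$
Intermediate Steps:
$\frac{1}{-30056 + O{\left(\frac{105 + 76}{-19 + 128} \right)}} = \frac{1}{-30056 + \left(32 + \frac{105 + 76}{-19 + 128}\right)} = \frac{1}{-30056 + \left(32 + \frac{181}{109}\right)} = \frac{1}{-30056 + \frac{3669}{109}} = \frac{1}{- \frac{3272435}{109}} = - \frac{109}{3272435}$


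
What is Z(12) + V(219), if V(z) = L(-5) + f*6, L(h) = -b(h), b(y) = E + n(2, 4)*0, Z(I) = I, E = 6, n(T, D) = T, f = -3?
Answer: -12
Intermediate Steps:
b(y) = 6 (b(y) = 6 + 2*0 = 6 + 0 = 6)
L(h) = -6 (L(h) = -1*6 = -6)
V(z) = -24 (V(z) = -6 - 3*6 = -6 - 18 = -24)
Z(12) + V(219) = 12 - 24 = -12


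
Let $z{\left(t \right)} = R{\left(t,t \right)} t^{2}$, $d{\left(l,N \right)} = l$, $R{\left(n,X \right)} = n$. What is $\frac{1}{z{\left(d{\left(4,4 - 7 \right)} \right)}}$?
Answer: $\frac{1}{64} \approx 0.015625$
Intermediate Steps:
$z{\left(t \right)} = t^{3}$ ($z{\left(t \right)} = t t^{2} = t^{3}$)
$\frac{1}{z{\left(d{\left(4,4 - 7 \right)} \right)}} = \frac{1}{4^{3}} = \frac{1}{64}$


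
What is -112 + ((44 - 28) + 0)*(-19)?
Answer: -416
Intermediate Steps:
-112 + ((44 - 28) + 0)*(-19) = -112 + (16 + 0)*(-19) = -112 + 16*(-19) = -112 - 304 = -416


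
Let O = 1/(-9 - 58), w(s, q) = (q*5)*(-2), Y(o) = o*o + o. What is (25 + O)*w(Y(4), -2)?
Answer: 33480/67 ≈ 499.70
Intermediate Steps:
Y(o) = o + o**2 (Y(o) = o**2 + o = o + o**2)
w(s, q) = -10*q (w(s, q) = (5*q)*(-2) = -10*q)
O = -1/67 (O = 1/(-67) = -1/67 ≈ -0.014925)
(25 + O)*w(Y(4), -2) = (25 - 1/67)*(-10*(-2)) = (1674/67)*20 = 33480/67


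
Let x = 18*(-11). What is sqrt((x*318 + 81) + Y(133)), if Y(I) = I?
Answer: 5*I*sqrt(2510) ≈ 250.5*I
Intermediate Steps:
x = -198
sqrt((x*318 + 81) + Y(133)) = sqrt((-198*318 + 81) + 133) = sqrt((-62964 + 81) + 133) = sqrt(-62883 + 133) = sqrt(-62750) = 5*I*sqrt(2510)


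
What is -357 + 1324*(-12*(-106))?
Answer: 1683771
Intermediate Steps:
-357 + 1324*(-12*(-106)) = -357 + 1324*1272 = -357 + 1684128 = 1683771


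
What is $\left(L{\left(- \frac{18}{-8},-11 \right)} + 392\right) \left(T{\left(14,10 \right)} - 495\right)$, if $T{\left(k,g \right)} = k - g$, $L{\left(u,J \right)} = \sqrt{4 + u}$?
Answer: $- \frac{387399}{2} \approx -1.937 \cdot 10^{5}$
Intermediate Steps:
$\left(L{\left(- \frac{18}{-8},-11 \right)} + 392\right) \left(T{\left(14,10 \right)} - 495\right) = \left(\sqrt{4 - \frac{18}{-8}} + 392\right) \left(\left(14 - 10\right) - 495\right) = \left(\sqrt{4 - - \frac{9}{4}} + 392\right) \left(\left(14 - 10\right) - 495\right) = \left(\sqrt{4 + \frac{9}{4}} + 392\right) \left(4 - 495\right) = \left(\sqrt{\frac{25}{4}} + 392\right) \left(-491\right) = \left(\frac{5}{2} + 392\right) \left(-491\right) = \frac{789}{2} \left(-491\right) = - \frac{387399}{2}$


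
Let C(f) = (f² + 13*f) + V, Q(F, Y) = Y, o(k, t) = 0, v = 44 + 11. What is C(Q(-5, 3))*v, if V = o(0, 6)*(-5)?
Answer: 2640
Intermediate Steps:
v = 55
V = 0 (V = 0*(-5) = 0)
C(f) = f² + 13*f (C(f) = (f² + 13*f) + 0 = f² + 13*f)
C(Q(-5, 3))*v = (3*(13 + 3))*55 = (3*16)*55 = 48*55 = 2640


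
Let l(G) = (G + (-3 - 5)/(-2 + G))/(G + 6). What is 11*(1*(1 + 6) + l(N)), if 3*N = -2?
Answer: 1309/16 ≈ 81.813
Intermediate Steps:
N = -⅔ (N = (⅓)*(-2) = -⅔ ≈ -0.66667)
l(G) = (G - 8/(-2 + G))/(6 + G)
11*(1*(1 + 6) + l(N)) = 11*(1*(1 + 6) + (-8 + (-⅔)² - 2*(-⅔))/(-12 + (-⅔)² + 4*(-⅔))) = 11*(1*7 + (-8 + 4/9 + 4/3)/(-12 + 4/9 - 8/3)) = 11*(7 - 56/9/(-128/9)) = 11*(7 - 9/128*(-56/9)) = 11*(7 + 7/16) = 11*(119/16) = 1309/16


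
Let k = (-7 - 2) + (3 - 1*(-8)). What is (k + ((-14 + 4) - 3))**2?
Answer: 121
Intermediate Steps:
k = 2 (k = -9 + (3 + 8) = -9 + 11 = 2)
(k + ((-14 + 4) - 3))**2 = (2 + ((-14 + 4) - 3))**2 = (2 + (-10 - 3))**2 = (2 - 13)**2 = (-11)**2 = 121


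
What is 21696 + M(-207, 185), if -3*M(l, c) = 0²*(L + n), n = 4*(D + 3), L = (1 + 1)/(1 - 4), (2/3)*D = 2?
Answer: 21696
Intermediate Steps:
D = 3 (D = (3/2)*2 = 3)
L = -⅔ (L = 2/(-3) = 2*(-⅓) = -⅔ ≈ -0.66667)
n = 24 (n = 4*(3 + 3) = 4*6 = 24)
M(l, c) = 0 (M(l, c) = -0²*(-⅔ + 24)/3 = -0*70/3 = -⅓*0 = 0)
21696 + M(-207, 185) = 21696 + 0 = 21696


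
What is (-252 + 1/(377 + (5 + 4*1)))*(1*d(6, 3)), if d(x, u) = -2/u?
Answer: 97271/579 ≈ 168.00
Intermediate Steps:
(-252 + 1/(377 + (5 + 4*1)))*(1*d(6, 3)) = (-252 + 1/(377 + (5 + 4*1)))*(1*(-2/3)) = (-252 + 1/(377 + (5 + 4)))*(1*(-2*1/3)) = (-252 + 1/(377 + 9))*(1*(-2/3)) = (-252 + 1/386)*(-2/3) = -97271/386*(-2/3) = 97271/579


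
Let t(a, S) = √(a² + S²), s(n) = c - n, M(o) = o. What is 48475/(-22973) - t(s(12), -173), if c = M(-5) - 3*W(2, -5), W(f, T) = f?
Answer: -48475/22973 - √30458 ≈ -176.63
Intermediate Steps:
c = -11 (c = -5 - 3*2 = -5 - 6 = -11)
s(n) = -11 - n
t(a, S) = √(S² + a²)
48475/(-22973) - t(s(12), -173) = 48475/(-22973) - √((-173)² + (-11 - 1*12)²) = 48475*(-1/22973) - √(29929 + (-11 - 12)²) = -48475/22973 - √(29929 + (-23)²) = -48475/22973 - √(29929 + 529) = -48475/22973 - √30458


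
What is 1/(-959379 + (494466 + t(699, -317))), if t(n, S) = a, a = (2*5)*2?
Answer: -1/464893 ≈ -2.1510e-6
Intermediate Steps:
a = 20 (a = 10*2 = 20)
t(n, S) = 20
1/(-959379 + (494466 + t(699, -317))) = 1/(-959379 + (494466 + 20)) = 1/(-959379 + 494486) = 1/(-464893) = -1/464893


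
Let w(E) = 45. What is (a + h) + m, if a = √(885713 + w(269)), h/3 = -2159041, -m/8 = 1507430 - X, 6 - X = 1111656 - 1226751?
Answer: -17615755 + √885758 ≈ -1.7615e+7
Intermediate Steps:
X = 115101 (X = 6 - (1111656 - 1226751) = 6 - 1*(-115095) = 6 + 115095 = 115101)
m = -11138632 (m = -8*(1507430 - 1*115101) = -8*(1507430 - 115101) = -8*1392329 = -11138632)
h = -6477123 (h = 3*(-2159041) = -6477123)
a = √885758 (a = √(885713 + 45) = √885758 ≈ 941.15)
(a + h) + m = (√885758 - 6477123) - 11138632 = (-6477123 + √885758) - 11138632 = -17615755 + √885758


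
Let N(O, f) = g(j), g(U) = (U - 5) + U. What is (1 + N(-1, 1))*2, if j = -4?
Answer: -24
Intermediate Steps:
g(U) = -5 + 2*U (g(U) = (-5 + U) + U = -5 + 2*U)
N(O, f) = -13 (N(O, f) = -5 + 2*(-4) = -5 - 8 = -13)
(1 + N(-1, 1))*2 = (1 - 13)*2 = -12*2 = -24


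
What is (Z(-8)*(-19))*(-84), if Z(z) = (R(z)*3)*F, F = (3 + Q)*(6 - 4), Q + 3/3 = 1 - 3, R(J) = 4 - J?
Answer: 0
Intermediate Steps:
Q = -3 (Q = -1 + (1 - 3) = -1 - 2 = -3)
F = 0 (F = (3 - 3)*(6 - 4) = 0*2 = 0)
Z(z) = 0 (Z(z) = ((4 - z)*3)*0 = (12 - 3*z)*0 = 0)
(Z(-8)*(-19))*(-84) = (0*(-19))*(-84) = 0*(-84) = 0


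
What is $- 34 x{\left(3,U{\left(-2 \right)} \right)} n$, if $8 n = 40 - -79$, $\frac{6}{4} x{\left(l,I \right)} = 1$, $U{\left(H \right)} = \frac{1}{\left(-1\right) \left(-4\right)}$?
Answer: $- \frac{2023}{6} \approx -337.17$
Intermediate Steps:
$U{\left(H \right)} = \frac{1}{4}$
$x{\left(l,I \right)} = \frac{2}{3}$ ($x{\left(l,I \right)} = \frac{2}{3} \cdot 1 = \frac{2}{3}$)
$n = \frac{119}{8}$ ($n = \frac{40 - -79}{8} = \frac{40 + 79}{8} = \frac{1}{8} \cdot 119 = \frac{119}{8} \approx 14.875$)
$- 34 x{\left(3,U{\left(-2 \right)} \right)} n = \left(-34\right) \frac{2}{3} \cdot \frac{119}{8} = \left(- \frac{68}{3}\right) \frac{119}{8} = - \frac{2023}{6}$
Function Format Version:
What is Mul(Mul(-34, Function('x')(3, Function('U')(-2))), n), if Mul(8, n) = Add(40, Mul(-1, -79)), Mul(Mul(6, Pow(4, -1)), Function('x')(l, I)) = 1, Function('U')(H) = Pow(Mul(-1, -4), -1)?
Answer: Rational(-2023, 6) ≈ -337.17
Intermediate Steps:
Function('U')(H) = Rational(1, 4) (Function('U')(H) = Pow(4, -1) = Rational(1, 4))
Function('x')(l, I) = Rational(2, 3) (Function('x')(l, I) = Mul(Rational(2, 3), 1) = Rational(2, 3))
n = Rational(119, 8) (n = Mul(Rational(1, 8), Add(40, Mul(-1, -79))) = Mul(Rational(1, 8), Add(40, 79)) = Mul(Rational(1, 8), 119) = Rational(119, 8) ≈ 14.875)
Mul(Mul(-34, Function('x')(3, Function('U')(-2))), n) = Mul(Mul(-34, Rational(2, 3)), Rational(119, 8)) = Mul(Rational(-68, 3), Rational(119, 8)) = Rational(-2023, 6)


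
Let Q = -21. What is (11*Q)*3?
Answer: -693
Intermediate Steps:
(11*Q)*3 = (11*(-21))*3 = -231*3 = -693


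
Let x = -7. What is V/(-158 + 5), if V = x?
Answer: 7/153 ≈ 0.045752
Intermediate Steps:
V = -7
V/(-158 + 5) = -7/(-158 + 5) = -7/(-153) = -1/153*(-7) = 7/153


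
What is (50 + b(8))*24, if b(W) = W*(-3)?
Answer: 624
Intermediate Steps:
b(W) = -3*W
(50 + b(8))*24 = (50 - 3*8)*24 = (50 - 24)*24 = 26*24 = 624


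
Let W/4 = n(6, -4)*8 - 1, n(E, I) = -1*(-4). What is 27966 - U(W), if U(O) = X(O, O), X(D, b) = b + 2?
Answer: 27840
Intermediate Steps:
n(E, I) = 4
X(D, b) = 2 + b
W = 124 (W = 4*(4*8 - 1) = 4*(32 - 1) = 4*31 = 124)
U(O) = 2 + O
27966 - U(W) = 27966 - (2 + 124) = 27966 - 1*126 = 27966 - 126 = 27840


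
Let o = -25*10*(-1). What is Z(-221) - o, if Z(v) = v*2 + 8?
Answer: -684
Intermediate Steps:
o = 250 (o = -250*(-1) = 250)
Z(v) = 8 + 2*v (Z(v) = 2*v + 8 = 8 + 2*v)
Z(-221) - o = (8 + 2*(-221)) - 1*250 = (8 - 442) - 250 = -434 - 250 = -684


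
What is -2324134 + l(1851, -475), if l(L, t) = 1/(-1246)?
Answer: -2895870965/1246 ≈ -2.3241e+6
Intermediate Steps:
l(L, t) = -1/1246
-2324134 + l(1851, -475) = -2324134 - 1/1246 = -2895870965/1246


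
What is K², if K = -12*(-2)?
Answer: 576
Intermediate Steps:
K = 24
K² = 24² = 576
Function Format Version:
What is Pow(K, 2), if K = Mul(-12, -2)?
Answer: 576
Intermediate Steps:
K = 24
Pow(K, 2) = Pow(24, 2) = 576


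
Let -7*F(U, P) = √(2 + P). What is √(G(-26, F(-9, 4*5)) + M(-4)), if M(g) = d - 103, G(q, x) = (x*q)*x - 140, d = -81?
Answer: 8*I*√257/7 ≈ 18.321*I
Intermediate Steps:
F(U, P) = -√(2 + P)/7
G(q, x) = -140 + q*x² (G(q, x) = (q*x)*x - 140 = q*x² - 140 = -140 + q*x²)
M(g) = -184 (M(g) = -81 - 103 = -184)
√(G(-26, F(-9, 4*5)) + M(-4)) = √((-140 - 26*(-√(2 + 4*5)/7)²) - 184) = √((-140 - 26*(-√(2 + 20)/7)²) - 184) = √((-140 - 26*(-√22/7)²) - 184) = √((-140 - 26*22/49) - 184) = √((-140 - 572/49) - 184) = √(-7432/49 - 184) = √(-16448/49) = 8*I*√257/7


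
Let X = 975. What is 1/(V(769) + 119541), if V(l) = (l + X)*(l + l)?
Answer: 1/2801813 ≈ 3.5691e-7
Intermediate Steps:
V(l) = 2*l*(975 + l) (V(l) = (l + 975)*(l + l) = (975 + l)*(2*l) = 2*l*(975 + l))
1/(V(769) + 119541) = 1/(2*769*(975 + 769) + 119541) = 1/(2*769*1744 + 119541) = 1/(2682272 + 119541) = 1/2801813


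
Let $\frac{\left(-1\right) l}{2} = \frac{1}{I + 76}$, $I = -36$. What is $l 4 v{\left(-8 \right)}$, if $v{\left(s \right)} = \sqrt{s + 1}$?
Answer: $- \frac{i \sqrt{7}}{5} \approx - 0.52915 i$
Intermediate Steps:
$l = - \frac{1}{20}$ ($l = - \frac{2}{-36 + 76} = - \frac{2}{40} = \left(-2\right) \frac{1}{40} = - \frac{1}{20} \approx -0.05$)
$v{\left(s \right)} = \sqrt{1 + s}$
$l 4 v{\left(-8 \right)} = \left(- \frac{1}{20}\right) 4 \sqrt{1 - 8} = - \frac{\sqrt{-7}}{5} = - \frac{i \sqrt{7}}{5}$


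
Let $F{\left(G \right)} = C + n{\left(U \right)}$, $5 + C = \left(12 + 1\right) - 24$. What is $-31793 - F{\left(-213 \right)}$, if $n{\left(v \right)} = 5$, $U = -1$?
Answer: $-31782$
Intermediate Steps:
$C = -16$ ($C = -5 + \left(\left(12 + 1\right) - 24\right) = -5 + \left(13 - 24\right) = -5 - 11 = -16$)
$F{\left(G \right)} = -11$ ($F{\left(G \right)} = -16 + 5 = -11$)
$-31793 - F{\left(-213 \right)} = -31793 - -11 = -31793 + 11 = -31782$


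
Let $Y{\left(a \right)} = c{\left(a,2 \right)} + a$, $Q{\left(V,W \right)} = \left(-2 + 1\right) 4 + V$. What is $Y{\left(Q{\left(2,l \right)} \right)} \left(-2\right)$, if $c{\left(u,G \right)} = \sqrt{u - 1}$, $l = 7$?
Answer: $4 - 2 i \sqrt{3} \approx 4.0 - 3.4641 i$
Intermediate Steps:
$Q{\left(V,W \right)} = -4 + V$ ($Q{\left(V,W \right)} = \left(-1\right) 4 + V = -4 + V$)
$c{\left(u,G \right)} = \sqrt{-1 + u}$
$Y{\left(a \right)} = a + \sqrt{-1 + a}$ ($Y{\left(a \right)} = \sqrt{-1 + a} + a = a + \sqrt{-1 + a}$)
$Y{\left(Q{\left(2,l \right)} \right)} \left(-2\right) = \left(\left(-4 + 2\right) + \sqrt{-1 + \left(-4 + 2\right)}\right) \left(-2\right) = \left(-2 + \sqrt{-1 - 2}\right) \left(-2\right) = \left(-2 + \sqrt{-3}\right) \left(-2\right) = \left(-2 + i \sqrt{3}\right) \left(-2\right) = 4 - 2 i \sqrt{3}$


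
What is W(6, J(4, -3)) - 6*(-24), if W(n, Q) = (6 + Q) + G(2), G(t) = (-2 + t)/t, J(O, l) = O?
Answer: 154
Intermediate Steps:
G(t) = (-2 + t)/t
W(n, Q) = 6 + Q (W(n, Q) = (6 + Q) + (-2 + 2)/2 = (6 + Q) + (1/2)*0 = (6 + Q) + 0 = 6 + Q)
W(6, J(4, -3)) - 6*(-24) = (6 + 4) - 6*(-24) = 10 + 144 = 154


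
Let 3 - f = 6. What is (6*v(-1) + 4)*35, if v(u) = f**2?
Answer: 2030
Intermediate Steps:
f = -3 (f = 3 - 1*6 = 3 - 6 = -3)
v(u) = 9 (v(u) = (-3)**2 = 9)
(6*v(-1) + 4)*35 = (6*9 + 4)*35 = (54 + 4)*35 = 58*35 = 2030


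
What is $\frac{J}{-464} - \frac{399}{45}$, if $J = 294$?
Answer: $- \frac{33061}{3480} \approx -9.5003$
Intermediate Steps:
$\frac{J}{-464} - \frac{399}{45} = \frac{294}{-464} - \frac{399}{45} = 294 \left(- \frac{1}{464}\right) - \frac{133}{15} = - \frac{147}{232} - \frac{133}{15} = - \frac{33061}{3480}$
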